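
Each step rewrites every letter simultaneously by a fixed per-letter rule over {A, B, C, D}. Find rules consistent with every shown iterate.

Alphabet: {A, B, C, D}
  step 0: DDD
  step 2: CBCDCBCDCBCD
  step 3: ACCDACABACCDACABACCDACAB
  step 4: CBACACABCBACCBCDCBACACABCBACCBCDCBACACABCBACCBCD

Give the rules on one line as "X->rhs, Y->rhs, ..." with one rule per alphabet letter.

  step 3 ⇒ step 4: ACCDACABACCDACABACCDACAB ⇒ CB·AC·AC·AB·CB·AC·CB·CD·CB·AC·AC·AB·CB·AC·CB·CD·CB·AC·AC·AB·CB·AC·CB·CD
    A ↦ CB
    B ↦ CD
    C ↦ AC
    D ↦ AB

A->CB, B->CD, C->AC, D->AB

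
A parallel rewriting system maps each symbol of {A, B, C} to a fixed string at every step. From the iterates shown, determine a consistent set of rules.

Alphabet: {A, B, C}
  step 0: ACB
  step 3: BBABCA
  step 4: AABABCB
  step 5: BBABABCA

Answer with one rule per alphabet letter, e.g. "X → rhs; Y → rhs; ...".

A->B, B->A, C->BC

  step 4 ⇒ step 5: AABABCB ⇒ B·B·A·B·A·BC·A
    A ↦ B
    B ↦ A
    C ↦ BC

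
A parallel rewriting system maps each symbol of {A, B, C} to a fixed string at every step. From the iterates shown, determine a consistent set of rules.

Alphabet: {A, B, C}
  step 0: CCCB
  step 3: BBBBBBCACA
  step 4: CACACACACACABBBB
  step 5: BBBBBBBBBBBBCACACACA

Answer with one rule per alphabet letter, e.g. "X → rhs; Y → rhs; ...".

  step 4 ⇒ step 5: CACACACACACABBBB ⇒ B·B·B·B·B·B·B·B·B·B·B·B·CA·CA·CA·CA
    A ↦ B
    B ↦ CA
    C ↦ B

A->B, B->CA, C->B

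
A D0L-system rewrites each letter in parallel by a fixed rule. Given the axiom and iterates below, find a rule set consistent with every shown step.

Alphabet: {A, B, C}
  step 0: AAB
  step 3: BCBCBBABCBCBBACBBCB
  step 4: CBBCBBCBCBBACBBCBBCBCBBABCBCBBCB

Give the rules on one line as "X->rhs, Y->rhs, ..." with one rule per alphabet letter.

  step 3 ⇒ step 4: BCBCBBABCBCBBACBBCB ⇒ CB·B·CB·B·CB·CB·BA·CB·B·CB·B·CB·CB·BA·B·CB·CB·B·CB
    A ↦ BA
    B ↦ CB
    C ↦ B

A->BA, B->CB, C->B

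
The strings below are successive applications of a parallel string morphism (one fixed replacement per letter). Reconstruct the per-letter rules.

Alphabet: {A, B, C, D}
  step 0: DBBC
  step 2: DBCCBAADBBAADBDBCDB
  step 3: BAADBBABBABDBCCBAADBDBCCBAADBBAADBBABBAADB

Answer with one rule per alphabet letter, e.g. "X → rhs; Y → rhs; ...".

A->C, B->DB, C->BAB, D->BAA

  step 2 ⇒ step 3: DBCCBAADBBAADBDBCDB ⇒ BAA·DB·BAB·BAB·DB·C·C·BAA·DB·DB·C·C·BAA·DB·BAA·DB·BAB·BAA·DB
    A ↦ C
    B ↦ DB
    C ↦ BAB
    D ↦ BAA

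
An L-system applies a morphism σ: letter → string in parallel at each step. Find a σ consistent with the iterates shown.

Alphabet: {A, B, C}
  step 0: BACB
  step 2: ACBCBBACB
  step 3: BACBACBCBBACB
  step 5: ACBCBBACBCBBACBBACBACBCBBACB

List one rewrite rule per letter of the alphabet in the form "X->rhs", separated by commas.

A->B, B->CB, C->A

  step 2 ⇒ step 3: ACBCBBACB ⇒ B·A·CB·A·CB·CB·B·A·CB
    A ↦ B
    B ↦ CB
    C ↦ A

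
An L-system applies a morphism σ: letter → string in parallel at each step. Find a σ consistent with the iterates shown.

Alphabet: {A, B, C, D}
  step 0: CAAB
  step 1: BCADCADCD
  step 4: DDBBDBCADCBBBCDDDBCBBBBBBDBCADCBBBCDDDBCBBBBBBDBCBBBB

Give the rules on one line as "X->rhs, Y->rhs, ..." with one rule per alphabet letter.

  step 0 ⇒ step 1: CAAB ⇒ BC·ADC·ADC·D
    A ↦ ADC
    B ↦ D
    C ↦ BC
    D ↦ BB  (constrained at step 1)

A->ADC, B->D, C->BC, D->BB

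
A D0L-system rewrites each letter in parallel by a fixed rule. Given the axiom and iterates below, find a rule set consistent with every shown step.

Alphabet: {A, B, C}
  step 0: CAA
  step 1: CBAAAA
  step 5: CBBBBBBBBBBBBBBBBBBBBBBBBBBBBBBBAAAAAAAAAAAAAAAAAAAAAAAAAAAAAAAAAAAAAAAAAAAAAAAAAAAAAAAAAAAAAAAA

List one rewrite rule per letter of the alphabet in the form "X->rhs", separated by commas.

A->AA, B->BB, C->CB

  step 0 ⇒ step 1: CAA ⇒ CB·AA·AA
    A ↦ AA
    C ↦ CB
    B ↦ BB  (constrained at step 1)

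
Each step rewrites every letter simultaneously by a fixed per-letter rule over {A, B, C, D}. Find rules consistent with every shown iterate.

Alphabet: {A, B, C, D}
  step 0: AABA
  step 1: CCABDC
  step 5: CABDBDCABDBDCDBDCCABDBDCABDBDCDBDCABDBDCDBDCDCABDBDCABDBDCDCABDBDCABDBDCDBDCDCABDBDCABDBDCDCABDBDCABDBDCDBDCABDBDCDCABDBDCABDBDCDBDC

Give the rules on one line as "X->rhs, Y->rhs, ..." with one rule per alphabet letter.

A->C, B->ABD, C->D, D->BDC

  step 0 ⇒ step 1: AABA ⇒ C·C·ABD·C
    A ↦ C
    B ↦ ABD
    C ↦ D  (constrained at step 1)
    D ↦ BDC  (constrained at step 1)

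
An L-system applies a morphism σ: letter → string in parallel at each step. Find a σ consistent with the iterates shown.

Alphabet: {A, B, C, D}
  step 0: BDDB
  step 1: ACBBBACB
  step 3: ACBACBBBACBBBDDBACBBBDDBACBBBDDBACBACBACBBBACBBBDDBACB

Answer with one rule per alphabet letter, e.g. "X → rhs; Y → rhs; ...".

  step 0 ⇒ step 1: BDDB ⇒ ACB·B·B·ACB
    B ↦ ACB
    D ↦ B
    A ↦ BB  (constrained at step 1)
    C ↦ DDB  (constrained at step 1)

A->BB, B->ACB, C->DDB, D->B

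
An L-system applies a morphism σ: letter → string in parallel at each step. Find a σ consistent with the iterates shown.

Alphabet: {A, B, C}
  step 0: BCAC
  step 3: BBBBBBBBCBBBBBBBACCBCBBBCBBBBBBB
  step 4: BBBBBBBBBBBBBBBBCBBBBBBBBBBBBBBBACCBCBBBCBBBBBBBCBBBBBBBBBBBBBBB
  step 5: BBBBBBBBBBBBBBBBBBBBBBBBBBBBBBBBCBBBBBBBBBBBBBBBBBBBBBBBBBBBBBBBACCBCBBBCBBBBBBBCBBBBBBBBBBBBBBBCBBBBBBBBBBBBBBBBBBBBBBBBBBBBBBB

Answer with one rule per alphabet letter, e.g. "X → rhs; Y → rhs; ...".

A->AC, B->BB, C->CB

  step 4 ⇒ step 5: BBBBBBBBBBBBBBBBCBBBBBBBBBBBBBBBACCBCBBBCBBBBBBBCBBBBBBBBBBBBBBB ⇒ BB·BB·BB·BB·BB·BB·BB·BB·BB·BB·BB·BB·BB·BB·BB·BB·CB·BB·BB·BB·BB·BB·BB·BB·BB·BB·BB·BB·BB·BB·BB·BB·AC·CB·CB·BB·CB·BB·BB·BB·CB·BB·BB·BB·BB·BB·BB·BB·CB·BB·BB·BB·BB·BB·BB·BB·BB·BB·BB·BB·BB·BB·BB·BB
    A ↦ AC
    B ↦ BB
    C ↦ CB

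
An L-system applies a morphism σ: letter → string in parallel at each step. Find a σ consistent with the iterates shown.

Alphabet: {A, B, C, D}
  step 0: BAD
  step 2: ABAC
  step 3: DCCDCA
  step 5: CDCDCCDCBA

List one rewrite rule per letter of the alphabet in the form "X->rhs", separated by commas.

A->DC, B->C, C->A, D->B

  step 2 ⇒ step 3: ABAC ⇒ DC·C·DC·A
    A ↦ DC
    B ↦ C
    C ↦ A
    D ↦ B  (constrained at step 0)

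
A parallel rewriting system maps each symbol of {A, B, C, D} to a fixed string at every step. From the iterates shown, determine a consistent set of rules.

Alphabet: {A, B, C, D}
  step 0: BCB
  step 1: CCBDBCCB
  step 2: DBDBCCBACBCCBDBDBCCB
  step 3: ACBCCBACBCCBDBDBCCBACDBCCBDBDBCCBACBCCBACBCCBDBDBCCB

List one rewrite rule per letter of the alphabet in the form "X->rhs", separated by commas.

A->AC, B->CCB, C->DB, D->ACB

  step 2 ⇒ step 3: DBDBCCBACBCCBDBDBCCB ⇒ ACB·CCB·ACB·CCB·DB·DB·CCB·AC·DB·CCB·DB·DB·CCB·ACB·CCB·ACB·CCB·DB·DB·CCB
    A ↦ AC
    B ↦ CCB
    C ↦ DB
    D ↦ ACB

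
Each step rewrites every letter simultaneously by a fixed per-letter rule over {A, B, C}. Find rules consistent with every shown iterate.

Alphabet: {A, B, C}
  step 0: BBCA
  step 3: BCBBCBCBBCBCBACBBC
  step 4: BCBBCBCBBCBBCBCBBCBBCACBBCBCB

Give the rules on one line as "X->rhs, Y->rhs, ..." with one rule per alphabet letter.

  step 3 ⇒ step 4: BCBBCBCBBCBCBACBBC ⇒ BC·B·BC·BC·B·BC·B·BC·BC·B·BC·B·BC·AC·B·BC·BC·B
    A ↦ AC
    B ↦ BC
    C ↦ B

A->AC, B->BC, C->B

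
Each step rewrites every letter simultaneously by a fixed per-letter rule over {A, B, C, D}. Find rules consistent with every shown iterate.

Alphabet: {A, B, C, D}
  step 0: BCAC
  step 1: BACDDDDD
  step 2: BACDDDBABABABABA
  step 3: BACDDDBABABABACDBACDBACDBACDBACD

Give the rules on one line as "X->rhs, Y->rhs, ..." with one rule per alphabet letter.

  step 2 ⇒ step 3: BACDDDBABABABABA ⇒ BAC·D·DD·BA·BA·BA·BAC·D·BAC·D·BAC·D·BAC·D·BAC·D
    A ↦ D
    B ↦ BAC
    C ↦ DD
    D ↦ BA

A->D, B->BAC, C->DD, D->BA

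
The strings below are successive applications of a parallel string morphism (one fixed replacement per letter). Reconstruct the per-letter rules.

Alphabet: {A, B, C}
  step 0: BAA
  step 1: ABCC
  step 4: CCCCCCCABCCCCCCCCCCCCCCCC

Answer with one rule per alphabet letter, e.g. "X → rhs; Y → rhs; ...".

  step 0 ⇒ step 1: BAA ⇒ AB·C·C
    A ↦ C
    B ↦ AB
    C ↦ CC  (constrained at step 1)

A->C, B->AB, C->CC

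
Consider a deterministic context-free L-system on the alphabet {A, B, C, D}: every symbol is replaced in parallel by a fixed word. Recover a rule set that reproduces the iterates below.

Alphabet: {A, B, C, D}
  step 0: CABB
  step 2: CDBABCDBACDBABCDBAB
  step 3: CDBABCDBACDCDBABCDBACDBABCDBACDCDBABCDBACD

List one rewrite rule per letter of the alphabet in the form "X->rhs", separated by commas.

  step 2 ⇒ step 3: CDBABCDBACDBABCDBAB ⇒ CD·BAB·CD·BA·CD·CD·BAB·CD·BA·CD·BAB·CD·BA·CD·CD·BAB·CD·BA·CD
    A ↦ BA
    B ↦ CD
    C ↦ CD
    D ↦ BAB

A->BA, B->CD, C->CD, D->BAB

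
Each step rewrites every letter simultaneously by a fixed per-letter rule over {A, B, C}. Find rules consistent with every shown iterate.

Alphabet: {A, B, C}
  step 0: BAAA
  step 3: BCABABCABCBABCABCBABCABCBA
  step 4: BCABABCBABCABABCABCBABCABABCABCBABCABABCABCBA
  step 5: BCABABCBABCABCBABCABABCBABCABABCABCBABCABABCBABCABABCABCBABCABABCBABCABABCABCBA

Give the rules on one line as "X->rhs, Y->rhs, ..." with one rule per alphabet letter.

A->BA, B->BC, C->A

  step 4 ⇒ step 5: BCABABCBABCABABCABCBABCABABCABCBABCABABCABCBA ⇒ BC·A·BA·BC·BA·BC·A·BC·BA·BC·A·BA·BC·BA·BC·A·BA·BC·A·BC·BA·BC·A·BA·BC·BA·BC·A·BA·BC·A·BC·BA·BC·A·BA·BC·BA·BC·A·BA·BC·A·BC·BA
    A ↦ BA
    B ↦ BC
    C ↦ A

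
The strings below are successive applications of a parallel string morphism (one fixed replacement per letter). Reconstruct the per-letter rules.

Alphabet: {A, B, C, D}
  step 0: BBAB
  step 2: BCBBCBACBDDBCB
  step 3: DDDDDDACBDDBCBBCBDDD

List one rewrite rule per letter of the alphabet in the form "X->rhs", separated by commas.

  step 2 ⇒ step 3: BCBBCBACBDDBCB ⇒ D·D·D·D·D·D·ACB·D·D·BCB·BCB·D·D·D
    A ↦ ACB
    B ↦ D
    C ↦ D
    D ↦ BCB

A->ACB, B->D, C->D, D->BCB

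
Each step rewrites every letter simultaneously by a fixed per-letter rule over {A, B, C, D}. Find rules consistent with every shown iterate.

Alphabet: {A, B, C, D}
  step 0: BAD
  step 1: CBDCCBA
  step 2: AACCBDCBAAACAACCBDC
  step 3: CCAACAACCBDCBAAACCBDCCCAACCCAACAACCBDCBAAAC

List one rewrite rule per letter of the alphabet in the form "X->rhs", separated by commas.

A->C, B->CBD, C->AAC, D->CBA

  step 2 ⇒ step 3: AACCBDCBAAACAACCBDC ⇒ C·C·AAC·AAC·CBD·CBA·AAC·CBD·C·C·C·AAC·C·C·AAC·AAC·CBD·CBA·AAC
    A ↦ C
    B ↦ CBD
    C ↦ AAC
    D ↦ CBA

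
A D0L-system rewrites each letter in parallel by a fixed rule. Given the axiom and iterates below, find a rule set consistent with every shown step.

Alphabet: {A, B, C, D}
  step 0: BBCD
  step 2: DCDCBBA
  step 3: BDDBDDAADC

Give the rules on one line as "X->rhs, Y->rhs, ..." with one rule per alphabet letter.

  step 2 ⇒ step 3: DCDCBBA ⇒ B·DD·B·DD·A·A·DC
    A ↦ DC
    B ↦ A
    C ↦ DD
    D ↦ B

A->DC, B->A, C->DD, D->B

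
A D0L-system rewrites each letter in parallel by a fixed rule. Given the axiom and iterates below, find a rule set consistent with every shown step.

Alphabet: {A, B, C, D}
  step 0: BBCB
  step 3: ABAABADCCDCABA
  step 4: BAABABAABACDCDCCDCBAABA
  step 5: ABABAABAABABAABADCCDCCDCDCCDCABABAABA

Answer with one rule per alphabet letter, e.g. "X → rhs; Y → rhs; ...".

  step 4 ⇒ step 5: BAABABAABACDCDCCDCBAABA ⇒ A·BA·BA·A·BA·A·BA·BA·A·BA·DC·C·DC·C·DC·DC·C·DC·A·BA·BA·A·BA
    A ↦ BA
    B ↦ A
    C ↦ DC
    D ↦ C

A->BA, B->A, C->DC, D->C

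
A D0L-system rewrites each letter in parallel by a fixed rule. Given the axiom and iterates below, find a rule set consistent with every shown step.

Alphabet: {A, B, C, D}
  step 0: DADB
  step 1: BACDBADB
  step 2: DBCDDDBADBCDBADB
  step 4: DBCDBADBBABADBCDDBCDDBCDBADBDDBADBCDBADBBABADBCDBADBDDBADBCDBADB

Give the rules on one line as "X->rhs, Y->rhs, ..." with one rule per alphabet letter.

A->CD, B->DB, C->DD, D->BA

  step 1 ⇒ step 2: BACDBADB ⇒ DB·CD·DD·BA·DB·CD·BA·DB
    A ↦ CD
    B ↦ DB
    C ↦ DD
    D ↦ BA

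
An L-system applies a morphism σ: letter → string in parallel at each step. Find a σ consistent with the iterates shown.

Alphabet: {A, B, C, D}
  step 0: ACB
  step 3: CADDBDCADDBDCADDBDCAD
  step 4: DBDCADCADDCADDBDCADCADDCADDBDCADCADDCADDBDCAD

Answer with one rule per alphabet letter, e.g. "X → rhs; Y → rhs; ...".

  step 3 ⇒ step 4: CADDBDCADDBDCADDBDCAD ⇒ D·BD·CAD·CAD·D·CAD·D·BD·CAD·CAD·D·CAD·D·BD·CAD·CAD·D·CAD·D·BD·CAD
    A ↦ BD
    B ↦ D
    C ↦ D
    D ↦ CAD

A->BD, B->D, C->D, D->CAD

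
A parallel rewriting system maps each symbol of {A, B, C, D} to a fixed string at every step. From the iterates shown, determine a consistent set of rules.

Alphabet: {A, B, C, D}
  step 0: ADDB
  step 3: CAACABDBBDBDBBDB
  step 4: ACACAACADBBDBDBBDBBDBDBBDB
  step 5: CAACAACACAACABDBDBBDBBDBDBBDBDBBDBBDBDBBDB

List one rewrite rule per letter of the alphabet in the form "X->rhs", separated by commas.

  step 4 ⇒ step 5: ACACAACADBBDBDBBDBBDBDBBDB ⇒ CA·A·CA·A·CA·CA·A·CA·B·DB·DB·B·DB·B·DB·DB·B·DB·DB·B·DB·B·DB·DB·B·DB
    A ↦ CA
    B ↦ DB
    C ↦ A
    D ↦ B

A->CA, B->DB, C->A, D->B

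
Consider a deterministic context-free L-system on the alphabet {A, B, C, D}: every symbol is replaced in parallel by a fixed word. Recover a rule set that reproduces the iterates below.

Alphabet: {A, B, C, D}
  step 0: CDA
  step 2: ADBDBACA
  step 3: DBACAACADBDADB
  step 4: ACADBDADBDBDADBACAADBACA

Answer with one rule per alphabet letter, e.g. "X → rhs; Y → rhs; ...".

A->DB, B->CA, C->DA, D->A

  step 3 ⇒ step 4: DBACAACADBDADB ⇒ A·CA·DB·DA·DB·DB·DA·DB·A·CA·A·DB·A·CA
    A ↦ DB
    B ↦ CA
    C ↦ DA
    D ↦ A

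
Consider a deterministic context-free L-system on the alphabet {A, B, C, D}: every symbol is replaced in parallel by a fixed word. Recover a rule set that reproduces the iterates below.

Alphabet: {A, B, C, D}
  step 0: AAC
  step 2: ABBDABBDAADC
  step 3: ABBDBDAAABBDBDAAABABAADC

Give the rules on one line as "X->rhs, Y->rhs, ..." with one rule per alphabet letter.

A->AB, B->BD, C->DC, D->AA

  step 2 ⇒ step 3: ABBDABBDAADC ⇒ AB·BD·BD·AA·AB·BD·BD·AA·AB·AB·AA·DC
    A ↦ AB
    B ↦ BD
    C ↦ DC
    D ↦ AA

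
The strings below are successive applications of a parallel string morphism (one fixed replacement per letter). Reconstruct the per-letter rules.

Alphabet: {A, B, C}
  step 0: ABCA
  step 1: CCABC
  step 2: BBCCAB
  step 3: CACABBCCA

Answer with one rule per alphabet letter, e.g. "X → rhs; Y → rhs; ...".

A->C, B->CA, C->B

  step 2 ⇒ step 3: BBCCAB ⇒ CA·CA·B·B·C·CA
    A ↦ C
    B ↦ CA
    C ↦ B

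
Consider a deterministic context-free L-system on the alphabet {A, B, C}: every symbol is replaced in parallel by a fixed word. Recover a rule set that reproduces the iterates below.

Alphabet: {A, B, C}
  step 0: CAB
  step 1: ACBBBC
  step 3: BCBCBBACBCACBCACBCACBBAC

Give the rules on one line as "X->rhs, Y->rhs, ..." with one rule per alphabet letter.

A->BB, B->BC, C->AC

  step 0 ⇒ step 1: CAB ⇒ AC·BB·BC
    A ↦ BB
    B ↦ BC
    C ↦ AC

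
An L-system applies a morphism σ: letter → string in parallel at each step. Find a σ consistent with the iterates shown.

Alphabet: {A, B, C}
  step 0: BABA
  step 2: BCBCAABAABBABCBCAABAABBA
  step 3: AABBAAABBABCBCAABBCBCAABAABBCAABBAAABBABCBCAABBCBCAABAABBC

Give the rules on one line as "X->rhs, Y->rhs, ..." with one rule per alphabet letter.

  step 2 ⇒ step 3: BCBCAABAABBABCBCAABAABBA ⇒ AAB·BA·AAB·BA·BC·BC·AAB·BC·BC·AAB·AAB·BC·AAB·BA·AAB·BA·BC·BC·AAB·BC·BC·AAB·AAB·BC
    A ↦ BC
    B ↦ AAB
    C ↦ BA

A->BC, B->AAB, C->BA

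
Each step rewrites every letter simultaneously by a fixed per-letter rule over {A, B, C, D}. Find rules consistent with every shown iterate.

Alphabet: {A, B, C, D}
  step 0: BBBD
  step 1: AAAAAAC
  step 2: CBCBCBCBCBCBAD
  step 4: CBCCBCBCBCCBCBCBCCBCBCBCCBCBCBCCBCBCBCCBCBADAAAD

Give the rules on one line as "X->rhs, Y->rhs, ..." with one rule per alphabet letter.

  step 1 ⇒ step 2: AAAAAAC ⇒ CB·CB·CB·CB·CB·CB·AD
    A ↦ CB
    C ↦ AD
  step 0 ⇒ step 1: BBBD ⇒ AA·AA·AA·C
    B ↦ AA
  step 0 ⇒ step 1: BBBD ⇒ AA·AA·AA·C
    D ↦ C

A->CB, B->AA, C->AD, D->C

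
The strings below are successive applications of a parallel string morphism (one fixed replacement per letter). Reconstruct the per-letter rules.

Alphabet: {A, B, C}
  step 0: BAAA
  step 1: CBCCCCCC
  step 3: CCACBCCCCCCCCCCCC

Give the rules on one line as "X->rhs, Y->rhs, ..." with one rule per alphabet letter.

  step 0 ⇒ step 1: BAAA ⇒ CB·CC·CC·CC
    A ↦ CC
    B ↦ CB
    C ↦ A  (constrained at step 1)

A->CC, B->CB, C->A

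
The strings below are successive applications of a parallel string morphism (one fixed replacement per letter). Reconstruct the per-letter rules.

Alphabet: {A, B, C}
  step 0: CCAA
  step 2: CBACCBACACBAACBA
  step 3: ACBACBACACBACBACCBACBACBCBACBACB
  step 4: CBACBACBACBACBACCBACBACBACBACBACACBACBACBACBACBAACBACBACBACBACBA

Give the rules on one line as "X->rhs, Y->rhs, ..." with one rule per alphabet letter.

A->CB, B->BA, C->AC

  step 3 ⇒ step 4: ACBACBACACBACBACCBACBACBCBACBACB ⇒ CB·AC·BA·CB·AC·BA·CB·AC·CB·AC·BA·CB·AC·BA·CB·AC·AC·BA·CB·AC·BA·CB·AC·BA·AC·BA·CB·AC·BA·CB·AC·BA
    A ↦ CB
    B ↦ BA
    C ↦ AC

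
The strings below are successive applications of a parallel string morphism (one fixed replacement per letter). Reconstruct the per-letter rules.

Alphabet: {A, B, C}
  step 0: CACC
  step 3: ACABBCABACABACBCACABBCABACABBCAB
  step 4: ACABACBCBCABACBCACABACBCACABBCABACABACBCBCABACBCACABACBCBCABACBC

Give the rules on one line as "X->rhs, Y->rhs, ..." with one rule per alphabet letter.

  step 3 ⇒ step 4: ACABBCABACABACBCACABBCABACABBCAB ⇒ AC·AB·AC·BC·BC·AB·AC·BC·AC·AB·AC·BC·AC·AB·BC·AB·AC·AB·AC·BC·BC·AB·AC·BC·AC·AB·AC·BC·BC·AB·AC·BC
    A ↦ AC
    B ↦ BC
    C ↦ AB

A->AC, B->BC, C->AB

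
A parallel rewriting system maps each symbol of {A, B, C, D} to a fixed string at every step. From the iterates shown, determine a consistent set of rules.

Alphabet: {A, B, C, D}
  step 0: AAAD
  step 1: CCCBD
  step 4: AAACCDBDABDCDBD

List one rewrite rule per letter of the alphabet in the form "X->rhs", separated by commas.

  step 0 ⇒ step 1: AAAD ⇒ C·C·C·BD
    A ↦ C
    D ↦ BD
    B ↦ CD  (constrained at step 1)
    C ↦ A  (constrained at step 1)

A->C, B->CD, C->A, D->BD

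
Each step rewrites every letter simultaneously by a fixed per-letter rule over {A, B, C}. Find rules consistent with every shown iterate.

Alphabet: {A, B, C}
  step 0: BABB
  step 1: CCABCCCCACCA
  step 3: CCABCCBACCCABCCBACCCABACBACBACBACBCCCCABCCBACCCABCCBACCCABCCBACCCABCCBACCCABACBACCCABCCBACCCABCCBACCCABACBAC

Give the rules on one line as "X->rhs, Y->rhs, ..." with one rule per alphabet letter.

A->BCC, B->CCA, C->BAC

  step 0 ⇒ step 1: BABB ⇒ CCA·BCC·CCA·CCA
    A ↦ BCC
    B ↦ CCA
    C ↦ BAC  (constrained at step 1)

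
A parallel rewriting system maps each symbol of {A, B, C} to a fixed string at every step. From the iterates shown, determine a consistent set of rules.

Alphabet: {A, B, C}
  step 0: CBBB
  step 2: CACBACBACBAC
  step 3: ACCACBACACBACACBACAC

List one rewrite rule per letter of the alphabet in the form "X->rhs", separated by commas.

  step 2 ⇒ step 3: CACBACBACBAC ⇒ AC·C·AC·BA·C·AC·BA·C·AC·BA·C·AC
    A ↦ C
    B ↦ BA
    C ↦ AC

A->C, B->BA, C->AC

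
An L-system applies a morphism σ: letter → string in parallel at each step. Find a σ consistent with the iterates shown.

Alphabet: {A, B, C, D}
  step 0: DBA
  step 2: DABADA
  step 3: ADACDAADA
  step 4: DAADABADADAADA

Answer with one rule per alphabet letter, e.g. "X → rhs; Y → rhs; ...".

A->DA, B->C, C->B, D->A

  step 3 ⇒ step 4: ADACDAADA ⇒ DA·A·DA·B·A·DA·DA·A·DA
    A ↦ DA
    C ↦ B
    D ↦ A
  step 2 ⇒ step 3: DABADA ⇒ A·DA·C·DA·A·DA
    B ↦ C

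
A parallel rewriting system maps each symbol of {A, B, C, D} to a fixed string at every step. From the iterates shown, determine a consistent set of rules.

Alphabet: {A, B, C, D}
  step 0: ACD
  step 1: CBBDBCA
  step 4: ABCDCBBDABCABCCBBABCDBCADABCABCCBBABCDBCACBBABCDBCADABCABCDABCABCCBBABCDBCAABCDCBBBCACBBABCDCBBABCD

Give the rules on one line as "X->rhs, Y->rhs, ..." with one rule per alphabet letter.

  step 0 ⇒ step 1: ACD ⇒ CBB·D·BCA
    A ↦ CBB
    C ↦ D
    D ↦ BCA
    B ↦ ABC  (constrained at step 1)

A->CBB, B->ABC, C->D, D->BCA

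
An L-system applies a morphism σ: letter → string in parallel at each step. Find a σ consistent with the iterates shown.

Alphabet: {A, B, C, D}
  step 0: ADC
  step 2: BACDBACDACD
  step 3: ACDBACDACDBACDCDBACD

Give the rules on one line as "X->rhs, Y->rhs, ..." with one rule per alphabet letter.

  step 2 ⇒ step 3: BACDBACDACD ⇒ A·CD·BA·CD·A·CD·BA·CD·CD·BA·CD
    A ↦ CD
    B ↦ A
    C ↦ BA
    D ↦ CD

A->CD, B->A, C->BA, D->CD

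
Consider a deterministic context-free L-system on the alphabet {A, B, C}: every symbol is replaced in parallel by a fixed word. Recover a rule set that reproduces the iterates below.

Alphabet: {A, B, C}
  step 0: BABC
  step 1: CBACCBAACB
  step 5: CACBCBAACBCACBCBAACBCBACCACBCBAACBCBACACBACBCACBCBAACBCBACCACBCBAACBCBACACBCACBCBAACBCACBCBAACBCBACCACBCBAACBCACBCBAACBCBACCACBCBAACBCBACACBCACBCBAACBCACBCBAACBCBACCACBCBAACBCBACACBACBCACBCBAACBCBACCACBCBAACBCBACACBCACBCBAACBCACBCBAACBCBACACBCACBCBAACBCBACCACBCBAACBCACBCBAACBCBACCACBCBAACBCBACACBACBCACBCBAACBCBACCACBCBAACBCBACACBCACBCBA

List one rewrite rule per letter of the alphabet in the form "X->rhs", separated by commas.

  step 0 ⇒ step 1: BABC ⇒ CBA·C·CBA·ACB
    A ↦ C
    B ↦ CBA
    C ↦ ACB

A->C, B->CBA, C->ACB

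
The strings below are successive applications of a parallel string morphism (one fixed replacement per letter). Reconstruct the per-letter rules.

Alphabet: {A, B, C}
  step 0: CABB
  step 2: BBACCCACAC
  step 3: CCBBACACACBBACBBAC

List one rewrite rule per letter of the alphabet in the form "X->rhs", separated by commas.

  step 2 ⇒ step 3: BBACCCACAC ⇒ C·C·BB·AC·AC·AC·BB·AC·BB·AC
    A ↦ BB
    B ↦ C
    C ↦ AC

A->BB, B->C, C->AC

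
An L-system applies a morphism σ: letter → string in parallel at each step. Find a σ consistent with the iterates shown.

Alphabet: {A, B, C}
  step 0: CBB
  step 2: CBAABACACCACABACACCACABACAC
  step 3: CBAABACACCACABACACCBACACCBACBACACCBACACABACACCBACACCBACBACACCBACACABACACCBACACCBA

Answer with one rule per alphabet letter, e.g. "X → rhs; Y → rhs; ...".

  step 2 ⇒ step 3: CBAABACACCACABACACCACABACAC ⇒ CBA·ABA·CAC·CAC·ABA·CAC·CBA·CAC·CBA·CBA·CAC·CBA·CAC·ABA·CAC·CBA·CAC·CBA·CBA·CAC·CBA·CAC·ABA·CAC·CBA·CAC·CBA
    A ↦ CAC
    B ↦ ABA
    C ↦ CBA

A->CAC, B->ABA, C->CBA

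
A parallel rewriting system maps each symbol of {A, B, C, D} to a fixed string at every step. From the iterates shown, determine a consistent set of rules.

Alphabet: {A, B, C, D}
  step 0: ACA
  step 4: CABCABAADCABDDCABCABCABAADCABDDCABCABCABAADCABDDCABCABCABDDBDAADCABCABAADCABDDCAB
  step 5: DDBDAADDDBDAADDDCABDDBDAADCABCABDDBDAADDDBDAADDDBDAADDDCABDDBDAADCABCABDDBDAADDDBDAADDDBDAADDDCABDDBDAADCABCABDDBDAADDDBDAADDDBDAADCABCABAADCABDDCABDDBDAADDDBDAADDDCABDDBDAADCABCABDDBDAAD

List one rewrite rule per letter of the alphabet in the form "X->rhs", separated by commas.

  step 4 ⇒ step 5: CABCABAADCABDDCABCABCABAADCABDDCABCABCABAADCABDDCABCABCABDDBDAADCABCABAADCABDDCAB ⇒ DDB·D·AAD·DDB·D·AAD·D·D·CAB·DDB·D·AAD·CAB·CAB·DDB·D·AAD·DDB·D·AAD·DDB·D·AAD·D·D·CAB·DDB·D·AAD·CAB·CAB·DDB·D·AAD·DDB·D·AAD·DDB·D·AAD·D·D·CAB·DDB·D·AAD·CAB·CAB·DDB·D·AAD·DDB·D·AAD·DDB·D·AAD·CAB·CAB·AAD·CAB·D·D·CAB·DDB·D·AAD·DDB·D·AAD·D·D·CAB·DDB·D·AAD·CAB·CAB·DDB·D·AAD
    A ↦ D
    B ↦ AAD
    C ↦ DDB
    D ↦ CAB

A->D, B->AAD, C->DDB, D->CAB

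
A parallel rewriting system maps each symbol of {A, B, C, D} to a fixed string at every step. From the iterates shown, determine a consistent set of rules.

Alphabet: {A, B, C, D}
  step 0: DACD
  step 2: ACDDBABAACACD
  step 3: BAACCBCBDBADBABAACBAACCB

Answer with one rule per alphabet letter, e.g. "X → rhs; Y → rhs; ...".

  step 2 ⇒ step 3: ACDDBABAACACD ⇒ BA·AC·CB·CB·D·BA·D·BA·BA·AC·BA·AC·CB
    A ↦ BA
    B ↦ D
    C ↦ AC
    D ↦ CB

A->BA, B->D, C->AC, D->CB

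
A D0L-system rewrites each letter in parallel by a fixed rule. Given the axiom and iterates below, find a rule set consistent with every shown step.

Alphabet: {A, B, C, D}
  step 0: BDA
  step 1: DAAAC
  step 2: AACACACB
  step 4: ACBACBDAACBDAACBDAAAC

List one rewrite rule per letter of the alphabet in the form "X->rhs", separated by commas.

  step 1 ⇒ step 2: DAAAC ⇒ A·AC·AC·AC·B
    A ↦ AC
    C ↦ B
    D ↦ A
  step 0 ⇒ step 1: BDA ⇒ DA·A·AC
    B ↦ DA

A->AC, B->DA, C->B, D->A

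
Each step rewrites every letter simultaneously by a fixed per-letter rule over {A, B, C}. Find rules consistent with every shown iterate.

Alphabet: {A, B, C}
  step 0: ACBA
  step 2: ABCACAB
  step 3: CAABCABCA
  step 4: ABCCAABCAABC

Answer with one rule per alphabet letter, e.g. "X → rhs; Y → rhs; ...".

  step 3 ⇒ step 4: CAABCABCA ⇒ AB·C·C·A·AB·C·A·AB·C
    A ↦ C
    B ↦ A
    C ↦ AB

A->C, B->A, C->AB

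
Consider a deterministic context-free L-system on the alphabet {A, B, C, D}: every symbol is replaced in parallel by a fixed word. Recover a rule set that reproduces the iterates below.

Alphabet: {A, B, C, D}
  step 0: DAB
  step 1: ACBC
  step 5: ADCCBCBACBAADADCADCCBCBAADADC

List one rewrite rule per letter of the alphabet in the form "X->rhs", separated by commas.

  step 0 ⇒ step 1: DAB ⇒ A·CB·C
    A ↦ CB
    B ↦ C
    D ↦ A
    C ↦ AD  (constrained at step 1)

A->CB, B->C, C->AD, D->A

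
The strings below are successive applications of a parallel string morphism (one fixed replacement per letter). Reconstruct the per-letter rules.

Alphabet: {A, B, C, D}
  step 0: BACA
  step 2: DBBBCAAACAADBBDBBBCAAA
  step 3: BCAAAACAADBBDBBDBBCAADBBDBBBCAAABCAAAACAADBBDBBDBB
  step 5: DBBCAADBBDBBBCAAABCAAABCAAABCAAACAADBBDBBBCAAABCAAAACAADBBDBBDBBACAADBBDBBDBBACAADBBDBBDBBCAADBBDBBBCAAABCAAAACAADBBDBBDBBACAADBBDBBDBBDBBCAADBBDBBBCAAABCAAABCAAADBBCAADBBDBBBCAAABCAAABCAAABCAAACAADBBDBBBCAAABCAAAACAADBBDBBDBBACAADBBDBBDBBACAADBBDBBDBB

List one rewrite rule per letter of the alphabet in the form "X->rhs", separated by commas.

A->DBB, B->A, C->CAA, D->BCA

  step 2 ⇒ step 3: DBBBCAAACAADBBDBBBCAAA ⇒ BCA·A·A·A·CAA·DBB·DBB·DBB·CAA·DBB·DBB·BCA·A·A·BCA·A·A·A·CAA·DBB·DBB·DBB
    A ↦ DBB
    B ↦ A
    C ↦ CAA
    D ↦ BCA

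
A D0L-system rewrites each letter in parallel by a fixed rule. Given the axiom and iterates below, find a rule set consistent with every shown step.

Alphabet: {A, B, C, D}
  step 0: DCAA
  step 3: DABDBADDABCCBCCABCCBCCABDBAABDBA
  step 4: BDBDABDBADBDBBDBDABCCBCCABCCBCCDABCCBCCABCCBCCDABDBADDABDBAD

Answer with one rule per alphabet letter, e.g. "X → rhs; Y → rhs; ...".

A->D, B->A, C->BCC, D->BDB

  step 3 ⇒ step 4: DABDBADDABCCBCCABCCBCCABDBAABDBA ⇒ BDB·D·A·BDB·A·D·BDB·BDB·D·A·BCC·BCC·A·BCC·BCC·D·A·BCC·BCC·A·BCC·BCC·D·A·BDB·A·D·D·A·BDB·A·D
    A ↦ D
    B ↦ A
    C ↦ BCC
    D ↦ BDB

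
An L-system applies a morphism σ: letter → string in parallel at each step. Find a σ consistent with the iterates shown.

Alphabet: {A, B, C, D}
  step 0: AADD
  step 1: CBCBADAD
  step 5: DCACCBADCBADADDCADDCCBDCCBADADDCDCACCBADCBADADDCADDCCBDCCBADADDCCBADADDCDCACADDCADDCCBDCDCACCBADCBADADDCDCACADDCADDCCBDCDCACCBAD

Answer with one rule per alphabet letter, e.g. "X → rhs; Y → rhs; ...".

A->CB, B->AC, C->DC, D->AD

  step 0 ⇒ step 1: AADD ⇒ CB·CB·AD·AD
    A ↦ CB
    D ↦ AD
    B ↦ AC  (constrained at step 1)
    C ↦ DC  (constrained at step 1)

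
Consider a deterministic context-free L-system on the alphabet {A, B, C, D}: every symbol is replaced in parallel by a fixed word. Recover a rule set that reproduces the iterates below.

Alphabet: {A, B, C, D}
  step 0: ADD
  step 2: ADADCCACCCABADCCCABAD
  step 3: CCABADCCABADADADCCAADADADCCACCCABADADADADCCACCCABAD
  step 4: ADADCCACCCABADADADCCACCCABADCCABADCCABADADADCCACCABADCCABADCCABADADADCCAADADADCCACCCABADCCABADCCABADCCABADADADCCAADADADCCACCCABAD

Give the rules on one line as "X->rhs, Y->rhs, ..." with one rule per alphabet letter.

A->CCA, B->C, C->AD, D->BAD

  step 3 ⇒ step 4: CCABADCCABADADADCCAADADADCCACCCABADADADADCCACCCABAD ⇒ AD·AD·CCA·C·CCA·BAD·AD·AD·CCA·C·CCA·BAD·CCA·BAD·CCA·BAD·AD·AD·CCA·CCA·BAD·CCA·BAD·CCA·BAD·AD·AD·CCA·AD·AD·AD·CCA·C·CCA·BAD·CCA·BAD·CCA·BAD·CCA·BAD·AD·AD·CCA·AD·AD·AD·CCA·C·CCA·BAD
    A ↦ CCA
    B ↦ C
    C ↦ AD
    D ↦ BAD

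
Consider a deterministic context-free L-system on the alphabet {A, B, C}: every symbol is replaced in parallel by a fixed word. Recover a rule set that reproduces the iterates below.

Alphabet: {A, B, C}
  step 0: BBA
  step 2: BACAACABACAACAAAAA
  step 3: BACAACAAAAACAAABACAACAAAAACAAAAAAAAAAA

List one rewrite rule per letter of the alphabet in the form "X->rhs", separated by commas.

  step 2 ⇒ step 3: BACAACABACAACAAAAA ⇒ BAC·AA·CA·AA·AA·CA·AA·BAC·AA·CA·AA·AA·CA·AA·AA·AA·AA·AA
    A ↦ AA
    B ↦ BAC
    C ↦ CA

A->AA, B->BAC, C->CA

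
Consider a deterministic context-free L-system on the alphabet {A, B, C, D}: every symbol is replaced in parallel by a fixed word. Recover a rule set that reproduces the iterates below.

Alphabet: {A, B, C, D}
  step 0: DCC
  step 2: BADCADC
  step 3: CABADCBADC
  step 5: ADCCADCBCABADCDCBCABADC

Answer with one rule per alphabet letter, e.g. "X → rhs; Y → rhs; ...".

A->B, B->CA, C->DC, D->A

  step 2 ⇒ step 3: BADCADC ⇒ CA·B·A·DC·B·A·DC
    A ↦ B
    B ↦ CA
    C ↦ DC
    D ↦ A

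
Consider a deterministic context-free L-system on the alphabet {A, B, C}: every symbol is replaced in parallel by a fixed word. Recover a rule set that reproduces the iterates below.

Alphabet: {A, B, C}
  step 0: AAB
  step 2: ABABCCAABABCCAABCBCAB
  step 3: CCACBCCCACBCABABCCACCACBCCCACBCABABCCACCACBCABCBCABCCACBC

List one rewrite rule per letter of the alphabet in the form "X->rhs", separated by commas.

A->CCA, B->CBC, C->AB

  step 2 ⇒ step 3: ABABCCAABABCCAABCBCAB ⇒ CCA·CBC·CCA·CBC·AB·AB·CCA·CCA·CBC·CCA·CBC·AB·AB·CCA·CCA·CBC·AB·CBC·AB·CCA·CBC
    A ↦ CCA
    B ↦ CBC
    C ↦ AB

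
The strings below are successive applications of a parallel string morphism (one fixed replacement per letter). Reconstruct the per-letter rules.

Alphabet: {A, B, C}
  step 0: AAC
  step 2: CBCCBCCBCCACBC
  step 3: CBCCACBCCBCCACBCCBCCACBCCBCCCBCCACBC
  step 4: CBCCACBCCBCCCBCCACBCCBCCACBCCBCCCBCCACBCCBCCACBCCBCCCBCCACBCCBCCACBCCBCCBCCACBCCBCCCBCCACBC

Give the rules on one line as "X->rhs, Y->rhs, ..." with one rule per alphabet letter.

  step 3 ⇒ step 4: CBCCACBCCBCCACBCCBCCACBCCBCCCBCCACBC ⇒ CBC·CA·CBC·CBC·C·CBC·CA·CBC·CBC·CA·CBC·CBC·C·CBC·CA·CBC·CBC·CA·CBC·CBC·C·CBC·CA·CBC·CBC·CA·CBC·CBC·CBC·CA·CBC·CBC·C·CBC·CA·CBC
    A ↦ C
    B ↦ CA
    C ↦ CBC

A->C, B->CA, C->CBC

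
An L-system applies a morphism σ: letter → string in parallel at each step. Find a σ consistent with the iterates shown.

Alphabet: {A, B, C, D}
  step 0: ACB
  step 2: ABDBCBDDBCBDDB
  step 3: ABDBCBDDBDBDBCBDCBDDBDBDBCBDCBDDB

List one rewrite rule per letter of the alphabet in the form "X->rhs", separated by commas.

  step 2 ⇒ step 3: ABDBCBDDBCBDDB ⇒ AB·DB·CBD·DB·DB·DB·CBD·CBD·DB·DB·DB·CBD·CBD·DB
    A ↦ AB
    B ↦ DB
    C ↦ DB
    D ↦ CBD

A->AB, B->DB, C->DB, D->CBD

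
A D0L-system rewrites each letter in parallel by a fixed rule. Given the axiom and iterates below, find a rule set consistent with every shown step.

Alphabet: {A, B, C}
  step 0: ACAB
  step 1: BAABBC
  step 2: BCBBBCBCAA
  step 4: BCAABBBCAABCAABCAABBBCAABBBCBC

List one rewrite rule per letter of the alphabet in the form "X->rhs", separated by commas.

  step 1 ⇒ step 2: BAABBC ⇒ BC·B·B·BC·BC·AA
    A ↦ B
    B ↦ BC
    C ↦ AA

A->B, B->BC, C->AA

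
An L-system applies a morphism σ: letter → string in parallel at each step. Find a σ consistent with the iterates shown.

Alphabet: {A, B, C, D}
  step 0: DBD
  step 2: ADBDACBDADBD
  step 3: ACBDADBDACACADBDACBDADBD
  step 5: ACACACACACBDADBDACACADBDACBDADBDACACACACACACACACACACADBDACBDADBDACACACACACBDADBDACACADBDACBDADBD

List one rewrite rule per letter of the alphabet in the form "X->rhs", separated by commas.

  step 2 ⇒ step 3: ADBDACBDADBD ⇒ AC·BD·AD·BD·AC·AC·AD·BD·AC·BD·AD·BD
    A ↦ AC
    B ↦ AD
    C ↦ AC
    D ↦ BD

A->AC, B->AD, C->AC, D->BD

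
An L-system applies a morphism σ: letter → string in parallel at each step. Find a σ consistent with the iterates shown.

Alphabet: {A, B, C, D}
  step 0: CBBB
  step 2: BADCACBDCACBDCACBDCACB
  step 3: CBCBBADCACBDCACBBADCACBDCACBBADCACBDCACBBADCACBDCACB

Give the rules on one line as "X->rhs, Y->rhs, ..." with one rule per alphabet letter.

A->CB, B->CB, C->DCA, D->BA

  step 2 ⇒ step 3: BADCACBDCACBDCACBDCACB ⇒ CB·CB·BA·DCA·CB·DCA·CB·BA·DCA·CB·DCA·CB·BA·DCA·CB·DCA·CB·BA·DCA·CB·DCA·CB
    A ↦ CB
    B ↦ CB
    C ↦ DCA
    D ↦ BA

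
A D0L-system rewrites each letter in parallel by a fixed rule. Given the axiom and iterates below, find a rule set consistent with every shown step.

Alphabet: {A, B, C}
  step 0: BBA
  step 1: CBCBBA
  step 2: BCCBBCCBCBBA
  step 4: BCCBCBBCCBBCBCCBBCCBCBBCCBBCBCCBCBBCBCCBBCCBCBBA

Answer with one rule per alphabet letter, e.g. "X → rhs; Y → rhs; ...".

  step 1 ⇒ step 2: CBCBBA ⇒ BC·CB·BC·CB·CB·BA
    A ↦ BA
    B ↦ CB
    C ↦ BC

A->BA, B->CB, C->BC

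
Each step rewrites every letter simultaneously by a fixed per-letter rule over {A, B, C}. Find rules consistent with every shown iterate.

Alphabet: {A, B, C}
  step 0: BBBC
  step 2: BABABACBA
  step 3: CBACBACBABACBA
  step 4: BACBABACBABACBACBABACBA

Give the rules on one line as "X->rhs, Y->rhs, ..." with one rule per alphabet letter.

A->BA, B->C, C->BA

  step 3 ⇒ step 4: CBACBACBABACBA ⇒ BA·C·BA·BA·C·BA·BA·C·BA·C·BA·BA·C·BA
    A ↦ BA
    B ↦ C
    C ↦ BA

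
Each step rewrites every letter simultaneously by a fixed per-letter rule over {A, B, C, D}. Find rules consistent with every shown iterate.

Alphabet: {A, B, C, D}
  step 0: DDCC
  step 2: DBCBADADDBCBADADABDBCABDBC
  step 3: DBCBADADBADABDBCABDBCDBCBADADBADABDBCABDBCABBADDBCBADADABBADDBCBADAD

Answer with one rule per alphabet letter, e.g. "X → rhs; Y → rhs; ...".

  step 2 ⇒ step 3: DBCBADADDBCBADADABDBCABDBC ⇒ DBC·BAD·AD·BAD·AB·DBC·AB·DBC·DBC·BAD·AD·BAD·AB·DBC·AB·DBC·AB·BAD·DBC·BAD·AD·AB·BAD·DBC·BAD·AD
    A ↦ AB
    B ↦ BAD
    C ↦ AD
    D ↦ DBC

A->AB, B->BAD, C->AD, D->DBC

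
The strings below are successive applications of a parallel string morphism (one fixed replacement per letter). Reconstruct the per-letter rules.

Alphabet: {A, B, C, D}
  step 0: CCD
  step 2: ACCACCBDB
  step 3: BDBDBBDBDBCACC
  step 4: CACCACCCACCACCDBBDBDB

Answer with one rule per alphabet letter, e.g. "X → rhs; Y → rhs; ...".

  step 3 ⇒ step 4: BDBDBBDBDBCACC ⇒ C·AC·C·AC·C·C·AC·C·AC·C·DB·B·DB·DB
    A ↦ B
    B ↦ C
    C ↦ DB
    D ↦ AC

A->B, B->C, C->DB, D->AC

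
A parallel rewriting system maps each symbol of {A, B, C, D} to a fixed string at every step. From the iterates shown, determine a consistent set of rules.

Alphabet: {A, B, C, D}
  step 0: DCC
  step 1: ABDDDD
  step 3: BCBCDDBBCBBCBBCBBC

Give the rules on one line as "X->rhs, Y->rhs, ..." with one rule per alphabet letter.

A->B, B->BC, C->DD, D->AB

  step 0 ⇒ step 1: DCC ⇒ AB·DD·DD
    C ↦ DD
    D ↦ AB
    A ↦ B  (constrained at step 1)
    B ↦ BC  (constrained at step 1)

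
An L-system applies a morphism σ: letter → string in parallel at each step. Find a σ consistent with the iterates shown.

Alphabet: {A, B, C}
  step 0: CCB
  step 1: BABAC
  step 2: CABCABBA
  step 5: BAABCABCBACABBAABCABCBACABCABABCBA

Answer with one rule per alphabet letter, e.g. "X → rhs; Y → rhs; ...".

A->AB, B->C, C->BA

  step 1 ⇒ step 2: BABAC ⇒ C·AB·C·AB·BA
    A ↦ AB
    B ↦ C
    C ↦ BA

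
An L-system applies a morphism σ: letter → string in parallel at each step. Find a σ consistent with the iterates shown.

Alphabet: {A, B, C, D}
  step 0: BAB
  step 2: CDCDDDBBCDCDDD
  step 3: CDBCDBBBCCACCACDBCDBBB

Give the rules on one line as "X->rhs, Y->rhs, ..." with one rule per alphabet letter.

A->DD, B->CCA, C->CD, D->B

  step 2 ⇒ step 3: CDCDDDBBCDCDDD ⇒ CD·B·CD·B·B·B·CCA·CCA·CD·B·CD·B·B·B
    B ↦ CCA
    C ↦ CD
    D ↦ B
    A ↦ DD  (constrained at step 0)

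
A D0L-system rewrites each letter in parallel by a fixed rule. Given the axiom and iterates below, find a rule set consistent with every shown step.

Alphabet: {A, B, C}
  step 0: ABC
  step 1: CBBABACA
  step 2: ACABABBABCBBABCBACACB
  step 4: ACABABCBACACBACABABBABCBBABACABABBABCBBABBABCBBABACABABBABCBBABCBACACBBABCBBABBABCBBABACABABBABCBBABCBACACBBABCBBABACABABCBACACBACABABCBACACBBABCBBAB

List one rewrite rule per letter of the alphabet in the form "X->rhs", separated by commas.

A->CB, B->BAB, C->ACA

  step 1 ⇒ step 2: CBBABACA ⇒ ACA·BAB·BAB·CB·BAB·CB·ACA·CB
    A ↦ CB
    B ↦ BAB
    C ↦ ACA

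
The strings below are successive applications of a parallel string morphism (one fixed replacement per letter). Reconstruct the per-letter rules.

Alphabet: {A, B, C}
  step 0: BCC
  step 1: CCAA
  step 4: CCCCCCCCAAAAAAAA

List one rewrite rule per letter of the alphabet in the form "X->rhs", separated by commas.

A->BB, B->CC, C->A

  step 0 ⇒ step 1: BCC ⇒ CC·A·A
    B ↦ CC
    C ↦ A
    A ↦ BB  (constrained at step 1)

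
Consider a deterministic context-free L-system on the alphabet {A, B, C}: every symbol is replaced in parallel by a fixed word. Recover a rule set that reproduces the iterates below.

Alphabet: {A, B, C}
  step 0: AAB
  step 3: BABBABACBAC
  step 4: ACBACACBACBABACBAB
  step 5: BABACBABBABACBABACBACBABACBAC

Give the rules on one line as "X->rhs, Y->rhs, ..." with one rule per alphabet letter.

A->B, B->AC, C->AB

  step 4 ⇒ step 5: ACBACACBACBABACBAB ⇒ B·AB·AC·B·AB·B·AB·AC·B·AB·AC·B·AC·B·AB·AC·B·AC
    A ↦ B
    B ↦ AC
    C ↦ AB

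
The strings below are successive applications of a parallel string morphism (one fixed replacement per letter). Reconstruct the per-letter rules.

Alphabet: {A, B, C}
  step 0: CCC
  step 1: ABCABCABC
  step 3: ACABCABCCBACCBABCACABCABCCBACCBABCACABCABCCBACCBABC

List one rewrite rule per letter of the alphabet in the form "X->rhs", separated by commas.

  step 0 ⇒ step 1: CCC ⇒ ABC·ABC·ABC
    C ↦ ABC
    A ↦ AC  (constrained at step 1)
    B ↦ CB  (constrained at step 1)

A->AC, B->CB, C->ABC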